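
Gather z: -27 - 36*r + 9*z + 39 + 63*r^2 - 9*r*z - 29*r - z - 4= 63*r^2 - 65*r + z*(8 - 9*r) + 8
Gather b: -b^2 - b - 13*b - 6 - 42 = -b^2 - 14*b - 48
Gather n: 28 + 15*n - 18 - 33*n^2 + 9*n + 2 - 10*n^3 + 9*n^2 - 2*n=-10*n^3 - 24*n^2 + 22*n + 12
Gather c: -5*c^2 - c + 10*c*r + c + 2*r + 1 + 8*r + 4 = -5*c^2 + 10*c*r + 10*r + 5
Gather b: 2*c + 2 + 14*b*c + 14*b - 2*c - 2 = b*(14*c + 14)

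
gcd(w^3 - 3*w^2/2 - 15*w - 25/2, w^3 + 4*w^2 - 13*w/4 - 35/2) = w + 5/2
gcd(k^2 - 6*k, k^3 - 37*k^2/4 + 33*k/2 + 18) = k - 6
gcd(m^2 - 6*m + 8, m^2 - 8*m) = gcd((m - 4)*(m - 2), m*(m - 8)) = 1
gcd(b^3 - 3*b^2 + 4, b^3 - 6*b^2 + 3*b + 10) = b^2 - b - 2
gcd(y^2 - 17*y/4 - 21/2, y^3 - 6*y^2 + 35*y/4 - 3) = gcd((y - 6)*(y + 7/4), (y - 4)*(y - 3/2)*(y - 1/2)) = 1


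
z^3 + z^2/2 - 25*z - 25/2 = (z - 5)*(z + 1/2)*(z + 5)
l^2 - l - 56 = (l - 8)*(l + 7)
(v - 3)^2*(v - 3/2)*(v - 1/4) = v^4 - 31*v^3/4 + 159*v^2/8 - 18*v + 27/8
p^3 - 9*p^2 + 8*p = p*(p - 8)*(p - 1)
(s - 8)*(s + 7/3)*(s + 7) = s^3 + 4*s^2/3 - 175*s/3 - 392/3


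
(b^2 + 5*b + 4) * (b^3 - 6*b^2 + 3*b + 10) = b^5 - b^4 - 23*b^3 + b^2 + 62*b + 40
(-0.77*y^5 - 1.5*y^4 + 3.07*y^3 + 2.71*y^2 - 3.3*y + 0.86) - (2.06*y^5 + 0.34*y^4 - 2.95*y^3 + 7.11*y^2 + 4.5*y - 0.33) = -2.83*y^5 - 1.84*y^4 + 6.02*y^3 - 4.4*y^2 - 7.8*y + 1.19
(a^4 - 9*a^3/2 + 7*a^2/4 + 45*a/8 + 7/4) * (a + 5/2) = a^5 - 2*a^4 - 19*a^3/2 + 10*a^2 + 253*a/16 + 35/8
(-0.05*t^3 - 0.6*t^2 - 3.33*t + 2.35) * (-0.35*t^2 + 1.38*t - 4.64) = 0.0175*t^5 + 0.141*t^4 + 0.5695*t^3 - 2.6339*t^2 + 18.6942*t - 10.904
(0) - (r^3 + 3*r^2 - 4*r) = -r^3 - 3*r^2 + 4*r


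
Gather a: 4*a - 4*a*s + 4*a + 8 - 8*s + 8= a*(8 - 4*s) - 8*s + 16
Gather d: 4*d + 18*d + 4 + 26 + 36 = 22*d + 66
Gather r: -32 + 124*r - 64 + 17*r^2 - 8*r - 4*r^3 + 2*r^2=-4*r^3 + 19*r^2 + 116*r - 96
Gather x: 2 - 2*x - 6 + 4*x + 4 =2*x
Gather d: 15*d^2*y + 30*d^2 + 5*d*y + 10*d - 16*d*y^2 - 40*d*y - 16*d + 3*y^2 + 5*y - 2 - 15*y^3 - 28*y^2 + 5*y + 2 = d^2*(15*y + 30) + d*(-16*y^2 - 35*y - 6) - 15*y^3 - 25*y^2 + 10*y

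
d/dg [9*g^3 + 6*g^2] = 3*g*(9*g + 4)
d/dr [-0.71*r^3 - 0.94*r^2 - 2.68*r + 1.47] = -2.13*r^2 - 1.88*r - 2.68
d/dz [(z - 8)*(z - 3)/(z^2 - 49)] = (11*z^2 - 146*z + 539)/(z^4 - 98*z^2 + 2401)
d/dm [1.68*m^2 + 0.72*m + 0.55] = 3.36*m + 0.72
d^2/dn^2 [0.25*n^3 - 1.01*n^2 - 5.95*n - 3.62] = 1.5*n - 2.02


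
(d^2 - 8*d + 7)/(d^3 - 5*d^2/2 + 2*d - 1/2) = 2*(d - 7)/(2*d^2 - 3*d + 1)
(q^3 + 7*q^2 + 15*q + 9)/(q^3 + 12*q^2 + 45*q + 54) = (q + 1)/(q + 6)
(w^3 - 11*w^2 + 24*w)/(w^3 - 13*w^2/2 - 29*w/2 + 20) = 2*w*(w - 3)/(2*w^2 + 3*w - 5)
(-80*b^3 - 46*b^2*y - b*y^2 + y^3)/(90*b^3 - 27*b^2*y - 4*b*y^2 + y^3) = (-16*b^2 - 6*b*y + y^2)/(18*b^2 - 9*b*y + y^2)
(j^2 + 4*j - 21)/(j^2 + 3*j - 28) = (j - 3)/(j - 4)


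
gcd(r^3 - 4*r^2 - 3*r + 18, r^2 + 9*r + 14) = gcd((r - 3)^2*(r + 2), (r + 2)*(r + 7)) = r + 2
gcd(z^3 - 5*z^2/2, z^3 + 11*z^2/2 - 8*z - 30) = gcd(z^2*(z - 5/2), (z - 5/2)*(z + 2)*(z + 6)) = z - 5/2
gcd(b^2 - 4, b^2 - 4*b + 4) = b - 2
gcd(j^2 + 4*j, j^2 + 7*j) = j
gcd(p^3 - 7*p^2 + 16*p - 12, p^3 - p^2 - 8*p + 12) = p^2 - 4*p + 4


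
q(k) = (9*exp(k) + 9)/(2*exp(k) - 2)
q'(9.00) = 0.00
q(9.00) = 4.50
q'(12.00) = 0.00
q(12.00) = 4.50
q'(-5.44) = -0.04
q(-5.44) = -4.54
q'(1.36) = -4.18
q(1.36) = 7.61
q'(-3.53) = -0.28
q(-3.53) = -4.77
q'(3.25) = -0.38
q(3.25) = 4.86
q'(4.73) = -0.08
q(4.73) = 4.58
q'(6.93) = -0.01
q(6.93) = 4.51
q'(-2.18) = -1.29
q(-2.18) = -5.65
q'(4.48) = -0.10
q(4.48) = 4.60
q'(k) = 9*exp(k)/(2*exp(k) - 2) - 2*(9*exp(k) + 9)*exp(k)/(2*exp(k) - 2)^2 = -9/(4*sinh(k/2)^2)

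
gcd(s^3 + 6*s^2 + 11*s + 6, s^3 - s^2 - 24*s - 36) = s^2 + 5*s + 6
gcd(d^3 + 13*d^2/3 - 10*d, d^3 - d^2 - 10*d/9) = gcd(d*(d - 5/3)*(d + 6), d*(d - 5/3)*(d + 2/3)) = d^2 - 5*d/3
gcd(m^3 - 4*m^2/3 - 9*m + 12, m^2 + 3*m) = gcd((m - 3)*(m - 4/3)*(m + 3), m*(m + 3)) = m + 3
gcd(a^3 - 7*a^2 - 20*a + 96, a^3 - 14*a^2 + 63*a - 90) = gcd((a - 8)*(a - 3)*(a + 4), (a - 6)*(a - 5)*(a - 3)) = a - 3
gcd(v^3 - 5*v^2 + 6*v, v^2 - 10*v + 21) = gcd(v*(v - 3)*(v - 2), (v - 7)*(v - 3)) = v - 3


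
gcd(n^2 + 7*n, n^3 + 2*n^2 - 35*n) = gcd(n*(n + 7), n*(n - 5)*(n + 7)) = n^2 + 7*n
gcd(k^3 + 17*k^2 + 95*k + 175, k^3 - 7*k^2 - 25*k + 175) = k + 5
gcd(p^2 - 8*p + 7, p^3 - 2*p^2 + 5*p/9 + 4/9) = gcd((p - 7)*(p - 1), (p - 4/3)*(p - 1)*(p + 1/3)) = p - 1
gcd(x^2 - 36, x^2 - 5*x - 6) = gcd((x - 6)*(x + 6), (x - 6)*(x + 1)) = x - 6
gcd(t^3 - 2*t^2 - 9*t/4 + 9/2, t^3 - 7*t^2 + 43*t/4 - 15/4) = t - 3/2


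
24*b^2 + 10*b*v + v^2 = (4*b + v)*(6*b + v)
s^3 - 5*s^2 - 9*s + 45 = (s - 5)*(s - 3)*(s + 3)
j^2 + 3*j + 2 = (j + 1)*(j + 2)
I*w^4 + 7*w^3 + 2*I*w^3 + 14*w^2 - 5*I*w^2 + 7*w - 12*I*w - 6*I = (w + 1)^2*(w - 6*I)*(I*w + 1)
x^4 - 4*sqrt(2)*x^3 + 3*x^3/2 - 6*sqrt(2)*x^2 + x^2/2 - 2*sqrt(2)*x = x*(x - 4*sqrt(2))*(sqrt(2)*x/2 + sqrt(2)/2)*(sqrt(2)*x + sqrt(2)/2)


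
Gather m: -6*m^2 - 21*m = -6*m^2 - 21*m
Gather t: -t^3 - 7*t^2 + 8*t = -t^3 - 7*t^2 + 8*t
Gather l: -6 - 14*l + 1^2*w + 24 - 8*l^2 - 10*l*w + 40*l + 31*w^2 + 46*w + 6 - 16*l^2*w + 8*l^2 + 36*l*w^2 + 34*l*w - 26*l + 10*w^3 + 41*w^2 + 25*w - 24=-16*l^2*w + l*(36*w^2 + 24*w) + 10*w^3 + 72*w^2 + 72*w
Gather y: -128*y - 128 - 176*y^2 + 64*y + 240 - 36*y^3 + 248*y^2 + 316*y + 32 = -36*y^3 + 72*y^2 + 252*y + 144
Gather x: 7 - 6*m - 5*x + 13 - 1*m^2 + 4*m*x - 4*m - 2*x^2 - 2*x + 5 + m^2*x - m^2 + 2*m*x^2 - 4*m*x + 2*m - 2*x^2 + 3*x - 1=-2*m^2 - 8*m + x^2*(2*m - 4) + x*(m^2 - 4) + 24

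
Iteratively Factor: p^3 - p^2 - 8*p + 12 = (p - 2)*(p^2 + p - 6) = (p - 2)^2*(p + 3)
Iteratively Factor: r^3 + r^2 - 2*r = (r - 1)*(r^2 + 2*r) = (r - 1)*(r + 2)*(r)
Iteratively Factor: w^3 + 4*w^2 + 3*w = (w + 3)*(w^2 + w) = w*(w + 3)*(w + 1)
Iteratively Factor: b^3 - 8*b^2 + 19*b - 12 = (b - 4)*(b^2 - 4*b + 3) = (b - 4)*(b - 3)*(b - 1)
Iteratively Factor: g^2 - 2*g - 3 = (g + 1)*(g - 3)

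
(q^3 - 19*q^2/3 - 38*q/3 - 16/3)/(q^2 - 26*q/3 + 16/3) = (3*q^2 + 5*q + 2)/(3*q - 2)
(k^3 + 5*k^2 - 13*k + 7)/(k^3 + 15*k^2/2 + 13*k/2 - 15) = 2*(k^2 + 6*k - 7)/(2*k^2 + 17*k + 30)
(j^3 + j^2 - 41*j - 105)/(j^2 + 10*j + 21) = (j^2 - 2*j - 35)/(j + 7)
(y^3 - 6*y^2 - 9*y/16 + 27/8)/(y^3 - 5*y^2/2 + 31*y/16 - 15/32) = 2*(4*y^2 - 21*y - 18)/(8*y^2 - 14*y + 5)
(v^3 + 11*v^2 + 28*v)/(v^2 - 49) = v*(v + 4)/(v - 7)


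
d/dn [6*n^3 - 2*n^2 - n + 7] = 18*n^2 - 4*n - 1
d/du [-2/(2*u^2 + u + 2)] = 2*(4*u + 1)/(2*u^2 + u + 2)^2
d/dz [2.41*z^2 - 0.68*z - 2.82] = 4.82*z - 0.68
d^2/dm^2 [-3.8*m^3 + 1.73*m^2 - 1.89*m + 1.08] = 3.46 - 22.8*m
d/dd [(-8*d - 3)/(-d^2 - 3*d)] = (-8*d^2 - 6*d - 9)/(d^2*(d^2 + 6*d + 9))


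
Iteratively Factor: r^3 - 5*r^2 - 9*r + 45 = (r - 5)*(r^2 - 9) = (r - 5)*(r + 3)*(r - 3)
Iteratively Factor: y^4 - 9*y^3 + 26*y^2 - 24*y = (y - 3)*(y^3 - 6*y^2 + 8*y) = (y - 3)*(y - 2)*(y^2 - 4*y) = (y - 4)*(y - 3)*(y - 2)*(y)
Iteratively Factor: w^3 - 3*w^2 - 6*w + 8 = (w - 4)*(w^2 + w - 2) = (w - 4)*(w - 1)*(w + 2)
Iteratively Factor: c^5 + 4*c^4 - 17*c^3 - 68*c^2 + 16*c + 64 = (c - 1)*(c^4 + 5*c^3 - 12*c^2 - 80*c - 64) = (c - 1)*(c + 4)*(c^3 + c^2 - 16*c - 16) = (c - 4)*(c - 1)*(c + 4)*(c^2 + 5*c + 4) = (c - 4)*(c - 1)*(c + 1)*(c + 4)*(c + 4)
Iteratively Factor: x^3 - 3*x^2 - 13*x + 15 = (x + 3)*(x^2 - 6*x + 5) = (x - 1)*(x + 3)*(x - 5)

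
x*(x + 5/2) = x^2 + 5*x/2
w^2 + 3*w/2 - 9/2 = (w - 3/2)*(w + 3)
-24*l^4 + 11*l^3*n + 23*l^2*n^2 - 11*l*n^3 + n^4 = (-8*l + n)*(-3*l + n)*(-l + n)*(l + n)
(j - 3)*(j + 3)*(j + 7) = j^3 + 7*j^2 - 9*j - 63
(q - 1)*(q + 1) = q^2 - 1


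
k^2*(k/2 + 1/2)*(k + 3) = k^4/2 + 2*k^3 + 3*k^2/2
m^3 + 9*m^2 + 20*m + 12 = (m + 1)*(m + 2)*(m + 6)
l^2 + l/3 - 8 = (l - 8/3)*(l + 3)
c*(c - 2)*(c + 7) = c^3 + 5*c^2 - 14*c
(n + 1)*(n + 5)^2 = n^3 + 11*n^2 + 35*n + 25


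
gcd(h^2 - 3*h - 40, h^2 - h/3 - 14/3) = 1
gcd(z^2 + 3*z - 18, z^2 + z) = 1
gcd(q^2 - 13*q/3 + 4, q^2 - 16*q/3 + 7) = q - 3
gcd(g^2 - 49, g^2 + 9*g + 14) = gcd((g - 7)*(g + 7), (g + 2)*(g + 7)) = g + 7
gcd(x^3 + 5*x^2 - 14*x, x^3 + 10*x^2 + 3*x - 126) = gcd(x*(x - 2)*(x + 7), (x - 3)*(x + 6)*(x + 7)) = x + 7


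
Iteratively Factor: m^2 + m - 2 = (m + 2)*(m - 1)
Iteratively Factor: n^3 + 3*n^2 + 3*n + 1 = (n + 1)*(n^2 + 2*n + 1) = (n + 1)^2*(n + 1)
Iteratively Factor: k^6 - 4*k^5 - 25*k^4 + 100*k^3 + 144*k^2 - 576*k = (k - 4)*(k^5 - 25*k^3 + 144*k) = (k - 4)*(k - 3)*(k^4 + 3*k^3 - 16*k^2 - 48*k) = (k - 4)^2*(k - 3)*(k^3 + 7*k^2 + 12*k) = (k - 4)^2*(k - 3)*(k + 3)*(k^2 + 4*k) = k*(k - 4)^2*(k - 3)*(k + 3)*(k + 4)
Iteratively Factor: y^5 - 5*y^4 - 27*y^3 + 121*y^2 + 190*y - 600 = (y - 5)*(y^4 - 27*y^2 - 14*y + 120) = (y - 5)^2*(y^3 + 5*y^2 - 2*y - 24) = (y - 5)^2*(y - 2)*(y^2 + 7*y + 12) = (y - 5)^2*(y - 2)*(y + 3)*(y + 4)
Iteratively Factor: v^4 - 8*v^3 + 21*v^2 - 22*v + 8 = (v - 2)*(v^3 - 6*v^2 + 9*v - 4) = (v - 2)*(v - 1)*(v^2 - 5*v + 4) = (v - 4)*(v - 2)*(v - 1)*(v - 1)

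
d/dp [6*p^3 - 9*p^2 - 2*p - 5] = 18*p^2 - 18*p - 2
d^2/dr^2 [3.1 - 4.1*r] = 0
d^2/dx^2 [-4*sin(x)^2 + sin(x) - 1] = -sin(x) - 8*cos(2*x)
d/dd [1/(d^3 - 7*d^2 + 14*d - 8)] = (-3*d^2 + 14*d - 14)/(d^3 - 7*d^2 + 14*d - 8)^2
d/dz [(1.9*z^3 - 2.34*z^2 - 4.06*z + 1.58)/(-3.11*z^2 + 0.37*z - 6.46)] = (-5.909*z^4 + 1.406*z^3 - 50.3144*z^2 + 40.0604*z + 25.643)/(9.6721*z^4 - 2.3014*z^3 + 40.3181*z^2 - 4.7804*z + 41.7316)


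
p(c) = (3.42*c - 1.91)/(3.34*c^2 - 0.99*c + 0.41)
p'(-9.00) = -0.01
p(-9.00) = -0.12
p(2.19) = 0.39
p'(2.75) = -0.10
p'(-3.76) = -0.08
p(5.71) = 0.17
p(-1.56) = -0.72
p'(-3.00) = -0.13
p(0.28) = -2.41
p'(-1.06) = -0.99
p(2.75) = 0.33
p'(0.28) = 14.05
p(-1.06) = -1.06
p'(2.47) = -0.11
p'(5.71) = -0.03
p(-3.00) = -0.36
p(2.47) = 0.36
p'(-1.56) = -0.47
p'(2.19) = -0.13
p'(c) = (0.99 - 6.68*c)*(3.42*c - 1.91)/(3.34*c^2 - 0.99*c + 0.41)^2 + 3.42/(3.34*c^2 - 0.99*c + 0.41)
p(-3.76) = -0.29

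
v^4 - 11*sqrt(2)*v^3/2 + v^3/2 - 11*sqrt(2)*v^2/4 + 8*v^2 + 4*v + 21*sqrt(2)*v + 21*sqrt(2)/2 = (v - 7*sqrt(2)/2)*(v - 3*sqrt(2))*(sqrt(2)*v/2 + 1)*(sqrt(2)*v + sqrt(2)/2)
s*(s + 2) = s^2 + 2*s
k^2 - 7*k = k*(k - 7)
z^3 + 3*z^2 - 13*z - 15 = (z - 3)*(z + 1)*(z + 5)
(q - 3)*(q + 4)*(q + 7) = q^3 + 8*q^2 - 5*q - 84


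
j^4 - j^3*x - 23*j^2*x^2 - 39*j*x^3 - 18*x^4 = (j - 6*x)*(j + x)^2*(j + 3*x)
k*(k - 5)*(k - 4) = k^3 - 9*k^2 + 20*k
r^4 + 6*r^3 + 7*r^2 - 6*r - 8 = (r - 1)*(r + 1)*(r + 2)*(r + 4)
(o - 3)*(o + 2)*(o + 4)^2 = o^4 + 7*o^3 + 2*o^2 - 64*o - 96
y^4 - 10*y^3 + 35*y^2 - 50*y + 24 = (y - 4)*(y - 3)*(y - 2)*(y - 1)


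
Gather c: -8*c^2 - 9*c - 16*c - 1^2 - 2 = -8*c^2 - 25*c - 3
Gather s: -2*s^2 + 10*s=-2*s^2 + 10*s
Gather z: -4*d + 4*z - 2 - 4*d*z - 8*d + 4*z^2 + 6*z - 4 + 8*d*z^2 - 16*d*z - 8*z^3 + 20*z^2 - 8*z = -12*d - 8*z^3 + z^2*(8*d + 24) + z*(2 - 20*d) - 6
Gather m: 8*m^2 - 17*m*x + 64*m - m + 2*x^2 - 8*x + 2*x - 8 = 8*m^2 + m*(63 - 17*x) + 2*x^2 - 6*x - 8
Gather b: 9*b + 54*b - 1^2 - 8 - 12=63*b - 21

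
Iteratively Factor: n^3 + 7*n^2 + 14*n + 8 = (n + 1)*(n^2 + 6*n + 8) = (n + 1)*(n + 4)*(n + 2)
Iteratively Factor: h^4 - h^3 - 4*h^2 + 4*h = (h - 1)*(h^3 - 4*h) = h*(h - 1)*(h^2 - 4) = h*(h - 1)*(h + 2)*(h - 2)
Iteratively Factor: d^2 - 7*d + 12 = (d - 4)*(d - 3)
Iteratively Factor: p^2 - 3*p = (p)*(p - 3)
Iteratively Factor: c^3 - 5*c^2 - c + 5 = (c - 1)*(c^2 - 4*c - 5) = (c - 1)*(c + 1)*(c - 5)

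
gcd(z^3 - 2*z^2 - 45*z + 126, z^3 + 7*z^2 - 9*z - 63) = z^2 + 4*z - 21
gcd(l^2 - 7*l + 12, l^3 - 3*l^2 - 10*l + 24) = l - 4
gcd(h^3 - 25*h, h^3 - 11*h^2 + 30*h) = h^2 - 5*h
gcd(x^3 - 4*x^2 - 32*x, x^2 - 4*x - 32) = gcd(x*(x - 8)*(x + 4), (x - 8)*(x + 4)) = x^2 - 4*x - 32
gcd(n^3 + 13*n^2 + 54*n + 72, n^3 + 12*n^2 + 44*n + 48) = n^2 + 10*n + 24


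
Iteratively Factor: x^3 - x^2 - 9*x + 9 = (x - 1)*(x^2 - 9) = (x - 3)*(x - 1)*(x + 3)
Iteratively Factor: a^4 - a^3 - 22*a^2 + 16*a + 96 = (a - 3)*(a^3 + 2*a^2 - 16*a - 32) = (a - 4)*(a - 3)*(a^2 + 6*a + 8) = (a - 4)*(a - 3)*(a + 4)*(a + 2)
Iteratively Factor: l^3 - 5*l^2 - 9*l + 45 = (l - 3)*(l^2 - 2*l - 15) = (l - 3)*(l + 3)*(l - 5)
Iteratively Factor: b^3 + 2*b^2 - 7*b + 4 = (b + 4)*(b^2 - 2*b + 1) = (b - 1)*(b + 4)*(b - 1)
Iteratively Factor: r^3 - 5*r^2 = (r)*(r^2 - 5*r) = r^2*(r - 5)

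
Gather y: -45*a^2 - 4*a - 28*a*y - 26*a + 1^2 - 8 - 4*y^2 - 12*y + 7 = -45*a^2 - 30*a - 4*y^2 + y*(-28*a - 12)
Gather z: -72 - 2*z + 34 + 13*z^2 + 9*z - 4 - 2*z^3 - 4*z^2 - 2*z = -2*z^3 + 9*z^2 + 5*z - 42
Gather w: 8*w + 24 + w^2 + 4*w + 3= w^2 + 12*w + 27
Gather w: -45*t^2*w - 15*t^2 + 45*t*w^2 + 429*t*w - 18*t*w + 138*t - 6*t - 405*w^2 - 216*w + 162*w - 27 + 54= -15*t^2 + 132*t + w^2*(45*t - 405) + w*(-45*t^2 + 411*t - 54) + 27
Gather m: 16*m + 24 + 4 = 16*m + 28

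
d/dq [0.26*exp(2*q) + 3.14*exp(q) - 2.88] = (0.52*exp(q) + 3.14)*exp(q)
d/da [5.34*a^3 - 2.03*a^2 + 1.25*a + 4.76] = 16.02*a^2 - 4.06*a + 1.25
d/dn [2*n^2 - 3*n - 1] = 4*n - 3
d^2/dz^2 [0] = 0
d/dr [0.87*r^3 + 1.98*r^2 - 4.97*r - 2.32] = 2.61*r^2 + 3.96*r - 4.97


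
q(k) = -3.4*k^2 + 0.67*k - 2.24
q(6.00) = -120.62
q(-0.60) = -3.87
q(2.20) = -17.22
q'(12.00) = -80.93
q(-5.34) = -102.77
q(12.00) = -483.80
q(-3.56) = -47.72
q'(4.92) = -32.79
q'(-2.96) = 20.80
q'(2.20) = -14.29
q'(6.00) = -40.13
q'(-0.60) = 4.75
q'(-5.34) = 36.98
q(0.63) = -3.17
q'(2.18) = -14.15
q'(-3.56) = 24.88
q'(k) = 0.67 - 6.8*k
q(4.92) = -81.25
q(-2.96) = -34.01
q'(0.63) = -3.61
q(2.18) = -16.94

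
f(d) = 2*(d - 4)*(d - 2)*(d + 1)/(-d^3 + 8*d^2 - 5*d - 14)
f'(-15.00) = 0.01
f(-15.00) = -1.73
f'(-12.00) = 0.02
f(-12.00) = -1.68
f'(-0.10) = 0.12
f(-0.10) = -1.15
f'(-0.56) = 0.10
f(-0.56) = -1.21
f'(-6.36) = 0.03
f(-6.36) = -1.55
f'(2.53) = 0.30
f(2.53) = -0.66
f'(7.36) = 46.30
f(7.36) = -18.67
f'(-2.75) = 0.06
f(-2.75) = -1.38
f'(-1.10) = 0.09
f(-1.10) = -1.26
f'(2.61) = 0.31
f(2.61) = -0.63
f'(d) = 2*(d - 4)*(d - 2)*(d + 1)*(3*d^2 - 16*d + 5)/(-d^3 + 8*d^2 - 5*d - 14)^2 + 2*(d - 4)*(d - 2)/(-d^3 + 8*d^2 - 5*d - 14) + 2*(d - 4)*(d + 1)/(-d^3 + 8*d^2 - 5*d - 14) + 2*(d - 2)*(d + 1)/(-d^3 + 8*d^2 - 5*d - 14) = 6/(d^2 - 14*d + 49)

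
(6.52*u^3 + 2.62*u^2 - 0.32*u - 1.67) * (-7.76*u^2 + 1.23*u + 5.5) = -50.5952*u^5 - 12.3116*u^4 + 41.5658*u^3 + 26.9756*u^2 - 3.8141*u - 9.185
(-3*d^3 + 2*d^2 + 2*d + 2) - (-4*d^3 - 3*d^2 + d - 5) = d^3 + 5*d^2 + d + 7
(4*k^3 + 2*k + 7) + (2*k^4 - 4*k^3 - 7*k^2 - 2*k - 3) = 2*k^4 - 7*k^2 + 4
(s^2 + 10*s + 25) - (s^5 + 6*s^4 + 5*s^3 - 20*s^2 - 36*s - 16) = -s^5 - 6*s^4 - 5*s^3 + 21*s^2 + 46*s + 41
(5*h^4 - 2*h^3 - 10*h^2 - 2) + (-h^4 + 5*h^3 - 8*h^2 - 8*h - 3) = 4*h^4 + 3*h^3 - 18*h^2 - 8*h - 5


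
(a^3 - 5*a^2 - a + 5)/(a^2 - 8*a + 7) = (a^2 - 4*a - 5)/(a - 7)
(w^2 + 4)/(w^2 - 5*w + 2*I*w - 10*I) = (w - 2*I)/(w - 5)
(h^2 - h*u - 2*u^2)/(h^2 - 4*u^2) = (h + u)/(h + 2*u)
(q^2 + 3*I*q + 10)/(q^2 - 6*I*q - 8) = (q + 5*I)/(q - 4*I)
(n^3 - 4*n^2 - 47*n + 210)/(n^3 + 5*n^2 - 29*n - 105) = (n - 6)/(n + 3)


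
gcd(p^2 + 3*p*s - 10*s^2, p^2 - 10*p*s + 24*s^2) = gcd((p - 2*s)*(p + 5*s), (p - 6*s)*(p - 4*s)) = 1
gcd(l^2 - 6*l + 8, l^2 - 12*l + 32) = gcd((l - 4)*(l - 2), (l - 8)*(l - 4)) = l - 4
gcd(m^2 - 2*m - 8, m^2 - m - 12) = m - 4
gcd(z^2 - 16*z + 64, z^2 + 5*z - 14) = 1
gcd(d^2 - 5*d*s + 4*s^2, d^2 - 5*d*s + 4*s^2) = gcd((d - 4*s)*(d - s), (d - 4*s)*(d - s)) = d^2 - 5*d*s + 4*s^2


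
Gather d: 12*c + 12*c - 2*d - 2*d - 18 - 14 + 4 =24*c - 4*d - 28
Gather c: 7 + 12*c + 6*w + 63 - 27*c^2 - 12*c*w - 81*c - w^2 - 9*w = -27*c^2 + c*(-12*w - 69) - w^2 - 3*w + 70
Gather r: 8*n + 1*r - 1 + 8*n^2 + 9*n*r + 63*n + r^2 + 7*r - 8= 8*n^2 + 71*n + r^2 + r*(9*n + 8) - 9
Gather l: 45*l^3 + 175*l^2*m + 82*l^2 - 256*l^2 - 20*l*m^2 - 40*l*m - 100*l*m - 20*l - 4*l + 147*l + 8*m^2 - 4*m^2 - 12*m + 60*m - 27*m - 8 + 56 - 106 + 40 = 45*l^3 + l^2*(175*m - 174) + l*(-20*m^2 - 140*m + 123) + 4*m^2 + 21*m - 18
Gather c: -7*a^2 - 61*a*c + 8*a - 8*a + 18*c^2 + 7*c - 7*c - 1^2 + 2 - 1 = -7*a^2 - 61*a*c + 18*c^2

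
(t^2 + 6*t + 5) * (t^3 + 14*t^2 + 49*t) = t^5 + 20*t^4 + 138*t^3 + 364*t^2 + 245*t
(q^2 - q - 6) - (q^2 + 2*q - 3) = -3*q - 3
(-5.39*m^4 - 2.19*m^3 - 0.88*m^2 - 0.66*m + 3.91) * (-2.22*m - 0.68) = 11.9658*m^5 + 8.527*m^4 + 3.4428*m^3 + 2.0636*m^2 - 8.2314*m - 2.6588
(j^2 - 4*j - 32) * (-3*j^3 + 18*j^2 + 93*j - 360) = -3*j^5 + 30*j^4 + 117*j^3 - 1308*j^2 - 1536*j + 11520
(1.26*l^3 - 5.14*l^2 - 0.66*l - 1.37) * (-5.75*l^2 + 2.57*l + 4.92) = -7.245*l^5 + 32.7932*l^4 - 3.2156*l^3 - 19.1075*l^2 - 6.7681*l - 6.7404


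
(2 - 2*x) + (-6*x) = 2 - 8*x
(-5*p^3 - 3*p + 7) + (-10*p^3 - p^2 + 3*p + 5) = -15*p^3 - p^2 + 12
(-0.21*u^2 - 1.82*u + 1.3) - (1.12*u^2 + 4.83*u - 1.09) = -1.33*u^2 - 6.65*u + 2.39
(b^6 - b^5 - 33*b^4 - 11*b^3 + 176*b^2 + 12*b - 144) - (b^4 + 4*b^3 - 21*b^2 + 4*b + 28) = b^6 - b^5 - 34*b^4 - 15*b^3 + 197*b^2 + 8*b - 172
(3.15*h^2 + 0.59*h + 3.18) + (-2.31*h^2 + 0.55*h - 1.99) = 0.84*h^2 + 1.14*h + 1.19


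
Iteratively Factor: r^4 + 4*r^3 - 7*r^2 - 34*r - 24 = (r + 2)*(r^3 + 2*r^2 - 11*r - 12) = (r + 1)*(r + 2)*(r^2 + r - 12) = (r + 1)*(r + 2)*(r + 4)*(r - 3)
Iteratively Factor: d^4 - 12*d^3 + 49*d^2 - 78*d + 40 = (d - 2)*(d^3 - 10*d^2 + 29*d - 20) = (d - 4)*(d - 2)*(d^2 - 6*d + 5) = (d - 4)*(d - 2)*(d - 1)*(d - 5)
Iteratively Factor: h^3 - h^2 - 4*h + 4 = (h - 1)*(h^2 - 4) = (h - 2)*(h - 1)*(h + 2)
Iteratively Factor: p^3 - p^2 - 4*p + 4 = (p - 1)*(p^2 - 4) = (p - 1)*(p + 2)*(p - 2)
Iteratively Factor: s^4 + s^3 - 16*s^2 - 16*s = (s - 4)*(s^3 + 5*s^2 + 4*s) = (s - 4)*(s + 4)*(s^2 + s) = (s - 4)*(s + 1)*(s + 4)*(s)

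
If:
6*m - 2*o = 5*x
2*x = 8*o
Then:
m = 11*x/12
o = x/4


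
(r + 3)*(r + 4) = r^2 + 7*r + 12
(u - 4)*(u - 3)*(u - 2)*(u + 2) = u^4 - 7*u^3 + 8*u^2 + 28*u - 48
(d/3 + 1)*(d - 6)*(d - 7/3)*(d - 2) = d^4/3 - 22*d^3/9 - d^2/9 + 64*d/3 - 28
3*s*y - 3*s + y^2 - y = (3*s + y)*(y - 1)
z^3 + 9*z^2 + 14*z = z*(z + 2)*(z + 7)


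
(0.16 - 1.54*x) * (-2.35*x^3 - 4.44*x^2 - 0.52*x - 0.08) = 3.619*x^4 + 6.4616*x^3 + 0.0904*x^2 + 0.04*x - 0.0128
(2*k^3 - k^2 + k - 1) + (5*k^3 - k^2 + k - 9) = 7*k^3 - 2*k^2 + 2*k - 10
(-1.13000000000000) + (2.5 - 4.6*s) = 1.37 - 4.6*s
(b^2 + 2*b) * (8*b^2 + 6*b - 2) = 8*b^4 + 22*b^3 + 10*b^2 - 4*b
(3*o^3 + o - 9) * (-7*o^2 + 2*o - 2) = -21*o^5 + 6*o^4 - 13*o^3 + 65*o^2 - 20*o + 18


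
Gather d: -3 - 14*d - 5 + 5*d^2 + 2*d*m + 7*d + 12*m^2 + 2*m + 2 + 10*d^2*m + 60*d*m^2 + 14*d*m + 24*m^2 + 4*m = d^2*(10*m + 5) + d*(60*m^2 + 16*m - 7) + 36*m^2 + 6*m - 6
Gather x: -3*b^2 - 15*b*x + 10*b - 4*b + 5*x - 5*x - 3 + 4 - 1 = -3*b^2 - 15*b*x + 6*b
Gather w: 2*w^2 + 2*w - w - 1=2*w^2 + w - 1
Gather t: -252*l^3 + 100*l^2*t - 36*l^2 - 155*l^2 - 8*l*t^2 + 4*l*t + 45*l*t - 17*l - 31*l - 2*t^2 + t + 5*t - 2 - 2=-252*l^3 - 191*l^2 - 48*l + t^2*(-8*l - 2) + t*(100*l^2 + 49*l + 6) - 4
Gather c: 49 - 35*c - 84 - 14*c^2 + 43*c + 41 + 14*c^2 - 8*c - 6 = 0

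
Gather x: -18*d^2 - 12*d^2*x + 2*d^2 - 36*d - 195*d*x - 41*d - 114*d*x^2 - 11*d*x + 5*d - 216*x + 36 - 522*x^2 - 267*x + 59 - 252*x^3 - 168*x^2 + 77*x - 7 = -16*d^2 - 72*d - 252*x^3 + x^2*(-114*d - 690) + x*(-12*d^2 - 206*d - 406) + 88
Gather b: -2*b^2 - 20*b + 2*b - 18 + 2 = -2*b^2 - 18*b - 16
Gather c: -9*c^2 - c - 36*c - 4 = -9*c^2 - 37*c - 4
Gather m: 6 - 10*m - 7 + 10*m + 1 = 0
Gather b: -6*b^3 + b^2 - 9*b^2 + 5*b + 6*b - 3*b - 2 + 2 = -6*b^3 - 8*b^2 + 8*b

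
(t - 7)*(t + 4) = t^2 - 3*t - 28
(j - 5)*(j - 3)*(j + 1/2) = j^3 - 15*j^2/2 + 11*j + 15/2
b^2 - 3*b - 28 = (b - 7)*(b + 4)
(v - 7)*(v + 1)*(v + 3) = v^3 - 3*v^2 - 25*v - 21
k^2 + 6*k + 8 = (k + 2)*(k + 4)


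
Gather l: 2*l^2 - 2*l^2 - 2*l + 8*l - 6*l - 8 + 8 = 0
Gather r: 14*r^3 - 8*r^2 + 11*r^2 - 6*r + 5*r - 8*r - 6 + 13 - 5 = 14*r^3 + 3*r^2 - 9*r + 2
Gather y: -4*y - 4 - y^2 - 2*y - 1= -y^2 - 6*y - 5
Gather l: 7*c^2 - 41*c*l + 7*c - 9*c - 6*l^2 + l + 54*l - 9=7*c^2 - 2*c - 6*l^2 + l*(55 - 41*c) - 9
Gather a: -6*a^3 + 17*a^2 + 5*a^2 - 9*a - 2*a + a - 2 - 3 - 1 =-6*a^3 + 22*a^2 - 10*a - 6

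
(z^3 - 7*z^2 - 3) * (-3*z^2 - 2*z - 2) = -3*z^5 + 19*z^4 + 12*z^3 + 23*z^2 + 6*z + 6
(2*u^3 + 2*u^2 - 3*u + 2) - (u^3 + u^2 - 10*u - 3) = u^3 + u^2 + 7*u + 5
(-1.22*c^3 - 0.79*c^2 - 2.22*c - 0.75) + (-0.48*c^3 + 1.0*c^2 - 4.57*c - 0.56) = -1.7*c^3 + 0.21*c^2 - 6.79*c - 1.31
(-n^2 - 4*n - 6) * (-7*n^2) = 7*n^4 + 28*n^3 + 42*n^2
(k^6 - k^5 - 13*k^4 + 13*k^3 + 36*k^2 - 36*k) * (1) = k^6 - k^5 - 13*k^4 + 13*k^3 + 36*k^2 - 36*k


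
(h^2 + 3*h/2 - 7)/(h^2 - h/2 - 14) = (h - 2)/(h - 4)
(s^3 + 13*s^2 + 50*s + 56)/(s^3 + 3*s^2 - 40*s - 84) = (s + 4)/(s - 6)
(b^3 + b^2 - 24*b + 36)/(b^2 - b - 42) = (b^2 - 5*b + 6)/(b - 7)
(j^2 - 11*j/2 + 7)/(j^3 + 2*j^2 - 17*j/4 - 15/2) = 2*(2*j - 7)/(4*j^2 + 16*j + 15)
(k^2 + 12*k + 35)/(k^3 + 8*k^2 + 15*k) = (k + 7)/(k*(k + 3))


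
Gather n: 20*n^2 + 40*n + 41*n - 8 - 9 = 20*n^2 + 81*n - 17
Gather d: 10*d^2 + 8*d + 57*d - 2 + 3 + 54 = 10*d^2 + 65*d + 55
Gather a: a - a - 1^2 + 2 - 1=0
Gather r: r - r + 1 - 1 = 0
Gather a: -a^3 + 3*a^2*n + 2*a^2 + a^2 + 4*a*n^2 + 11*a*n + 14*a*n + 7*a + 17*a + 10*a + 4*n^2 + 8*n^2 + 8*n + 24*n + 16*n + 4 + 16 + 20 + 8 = -a^3 + a^2*(3*n + 3) + a*(4*n^2 + 25*n + 34) + 12*n^2 + 48*n + 48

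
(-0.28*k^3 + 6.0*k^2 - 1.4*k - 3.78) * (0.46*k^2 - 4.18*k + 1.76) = -0.1288*k^5 + 3.9304*k^4 - 26.2168*k^3 + 14.6732*k^2 + 13.3364*k - 6.6528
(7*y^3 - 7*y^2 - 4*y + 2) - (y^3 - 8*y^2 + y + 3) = 6*y^3 + y^2 - 5*y - 1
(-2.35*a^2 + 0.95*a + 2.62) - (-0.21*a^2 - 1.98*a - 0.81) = -2.14*a^2 + 2.93*a + 3.43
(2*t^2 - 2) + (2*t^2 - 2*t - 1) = 4*t^2 - 2*t - 3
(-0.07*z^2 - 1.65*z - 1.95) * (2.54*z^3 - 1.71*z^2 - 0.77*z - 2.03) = -0.1778*z^5 - 4.0713*z^4 - 2.0776*z^3 + 4.7471*z^2 + 4.851*z + 3.9585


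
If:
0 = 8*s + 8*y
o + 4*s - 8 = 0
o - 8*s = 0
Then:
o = 16/3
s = 2/3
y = -2/3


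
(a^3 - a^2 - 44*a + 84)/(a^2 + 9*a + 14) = (a^2 - 8*a + 12)/(a + 2)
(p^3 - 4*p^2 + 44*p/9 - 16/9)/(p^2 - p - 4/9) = (3*p^2 - 8*p + 4)/(3*p + 1)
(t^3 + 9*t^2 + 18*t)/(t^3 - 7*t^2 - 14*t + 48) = t*(t + 6)/(t^2 - 10*t + 16)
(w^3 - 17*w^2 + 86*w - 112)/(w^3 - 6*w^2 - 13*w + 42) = (w - 8)/(w + 3)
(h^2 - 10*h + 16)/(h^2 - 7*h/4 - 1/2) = 4*(h - 8)/(4*h + 1)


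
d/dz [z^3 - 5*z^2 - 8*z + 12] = 3*z^2 - 10*z - 8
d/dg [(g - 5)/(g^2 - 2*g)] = (-g^2 + 10*g - 10)/(g^2*(g^2 - 4*g + 4))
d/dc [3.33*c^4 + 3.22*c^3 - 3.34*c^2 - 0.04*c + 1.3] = 13.32*c^3 + 9.66*c^2 - 6.68*c - 0.04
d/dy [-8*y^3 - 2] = -24*y^2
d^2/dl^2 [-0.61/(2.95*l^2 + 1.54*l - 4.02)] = (10.61705*l^2 + 5.54246*l - 0.61*(5.9*l + 1.54)*(11.8*l + 3.08) - 14.46798)/(2.95*l^2 + 1.54*l - 4.02)^3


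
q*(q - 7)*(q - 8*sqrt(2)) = q^3 - 8*sqrt(2)*q^2 - 7*q^2 + 56*sqrt(2)*q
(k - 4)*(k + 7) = k^2 + 3*k - 28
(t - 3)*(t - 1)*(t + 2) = t^3 - 2*t^2 - 5*t + 6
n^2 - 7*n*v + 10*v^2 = (n - 5*v)*(n - 2*v)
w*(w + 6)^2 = w^3 + 12*w^2 + 36*w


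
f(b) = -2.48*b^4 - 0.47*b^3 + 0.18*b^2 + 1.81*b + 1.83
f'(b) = -9.92*b^3 - 1.41*b^2 + 0.36*b + 1.81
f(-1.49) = -11.14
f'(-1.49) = 30.96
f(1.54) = -10.62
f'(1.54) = -37.21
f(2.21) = -57.52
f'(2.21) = -111.36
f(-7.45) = -7447.03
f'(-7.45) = 4022.73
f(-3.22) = -253.05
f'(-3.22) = 317.22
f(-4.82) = -1288.65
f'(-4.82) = 1078.16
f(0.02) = 1.87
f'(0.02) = 1.82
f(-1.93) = -32.02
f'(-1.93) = 67.18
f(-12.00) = -50607.09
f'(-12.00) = 16936.21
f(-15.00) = -123948.57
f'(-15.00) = 33159.16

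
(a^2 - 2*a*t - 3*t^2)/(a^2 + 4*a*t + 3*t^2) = (a - 3*t)/(a + 3*t)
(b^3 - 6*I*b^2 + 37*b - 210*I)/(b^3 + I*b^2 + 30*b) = (b - 7*I)/b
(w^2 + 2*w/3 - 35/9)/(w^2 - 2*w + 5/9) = (3*w + 7)/(3*w - 1)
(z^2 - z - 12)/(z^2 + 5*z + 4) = (z^2 - z - 12)/(z^2 + 5*z + 4)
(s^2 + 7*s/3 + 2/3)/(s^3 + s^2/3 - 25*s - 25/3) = (s + 2)/(s^2 - 25)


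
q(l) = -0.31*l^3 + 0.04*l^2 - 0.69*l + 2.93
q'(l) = -0.93*l^2 + 0.08*l - 0.69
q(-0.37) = 3.21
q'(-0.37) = -0.85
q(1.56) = 0.77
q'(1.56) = -2.83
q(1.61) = 0.63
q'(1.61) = -2.97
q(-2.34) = 8.74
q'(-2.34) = -5.97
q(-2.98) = 13.55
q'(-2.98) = -9.19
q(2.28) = -2.11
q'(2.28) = -5.34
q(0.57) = 2.49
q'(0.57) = -0.95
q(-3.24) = 16.13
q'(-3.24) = -10.71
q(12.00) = -535.27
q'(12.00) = -133.65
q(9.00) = -226.03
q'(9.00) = -75.30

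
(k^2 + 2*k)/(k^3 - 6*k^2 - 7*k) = (k + 2)/(k^2 - 6*k - 7)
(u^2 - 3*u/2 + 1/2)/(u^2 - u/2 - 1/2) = (2*u - 1)/(2*u + 1)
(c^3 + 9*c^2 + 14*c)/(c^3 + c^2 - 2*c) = (c + 7)/(c - 1)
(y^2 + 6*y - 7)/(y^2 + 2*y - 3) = (y + 7)/(y + 3)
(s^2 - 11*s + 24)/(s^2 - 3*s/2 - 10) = 2*(-s^2 + 11*s - 24)/(-2*s^2 + 3*s + 20)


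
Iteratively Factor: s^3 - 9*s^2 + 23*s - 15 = (s - 1)*(s^2 - 8*s + 15) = (s - 5)*(s - 1)*(s - 3)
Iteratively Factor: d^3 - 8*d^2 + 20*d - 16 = (d - 2)*(d^2 - 6*d + 8) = (d - 4)*(d - 2)*(d - 2)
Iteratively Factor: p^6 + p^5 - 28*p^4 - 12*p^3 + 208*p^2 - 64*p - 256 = (p - 4)*(p^5 + 5*p^4 - 8*p^3 - 44*p^2 + 32*p + 64) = (p - 4)*(p + 1)*(p^4 + 4*p^3 - 12*p^2 - 32*p + 64) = (p - 4)*(p - 2)*(p + 1)*(p^3 + 6*p^2 - 32) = (p - 4)*(p - 2)^2*(p + 1)*(p^2 + 8*p + 16) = (p - 4)*(p - 2)^2*(p + 1)*(p + 4)*(p + 4)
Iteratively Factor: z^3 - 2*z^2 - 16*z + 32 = (z - 4)*(z^2 + 2*z - 8) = (z - 4)*(z - 2)*(z + 4)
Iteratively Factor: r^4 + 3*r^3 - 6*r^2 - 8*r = (r + 1)*(r^3 + 2*r^2 - 8*r) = (r + 1)*(r + 4)*(r^2 - 2*r) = (r - 2)*(r + 1)*(r + 4)*(r)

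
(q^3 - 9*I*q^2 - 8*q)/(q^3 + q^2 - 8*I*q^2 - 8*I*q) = (q - I)/(q + 1)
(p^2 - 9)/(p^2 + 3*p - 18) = (p + 3)/(p + 6)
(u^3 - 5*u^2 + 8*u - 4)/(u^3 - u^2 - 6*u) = (-u^3 + 5*u^2 - 8*u + 4)/(u*(-u^2 + u + 6))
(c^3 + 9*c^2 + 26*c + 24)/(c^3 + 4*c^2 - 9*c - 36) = (c + 2)/(c - 3)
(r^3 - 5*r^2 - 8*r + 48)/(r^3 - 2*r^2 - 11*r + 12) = (r - 4)/(r - 1)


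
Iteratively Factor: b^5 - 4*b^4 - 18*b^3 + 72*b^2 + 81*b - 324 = (b - 3)*(b^4 - b^3 - 21*b^2 + 9*b + 108) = (b - 3)*(b + 3)*(b^3 - 4*b^2 - 9*b + 36) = (b - 3)*(b + 3)^2*(b^2 - 7*b + 12) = (b - 4)*(b - 3)*(b + 3)^2*(b - 3)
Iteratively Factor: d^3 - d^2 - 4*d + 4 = (d - 2)*(d^2 + d - 2) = (d - 2)*(d + 2)*(d - 1)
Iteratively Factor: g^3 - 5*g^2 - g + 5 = (g + 1)*(g^2 - 6*g + 5) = (g - 5)*(g + 1)*(g - 1)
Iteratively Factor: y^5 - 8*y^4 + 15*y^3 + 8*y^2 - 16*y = (y)*(y^4 - 8*y^3 + 15*y^2 + 8*y - 16) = y*(y - 1)*(y^3 - 7*y^2 + 8*y + 16) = y*(y - 1)*(y + 1)*(y^2 - 8*y + 16) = y*(y - 4)*(y - 1)*(y + 1)*(y - 4)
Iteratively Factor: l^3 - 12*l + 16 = (l + 4)*(l^2 - 4*l + 4) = (l - 2)*(l + 4)*(l - 2)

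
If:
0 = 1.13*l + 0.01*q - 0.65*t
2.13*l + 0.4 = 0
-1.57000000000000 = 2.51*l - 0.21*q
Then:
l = -0.19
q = 5.23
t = -0.25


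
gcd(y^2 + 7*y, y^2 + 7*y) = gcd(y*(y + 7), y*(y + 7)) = y^2 + 7*y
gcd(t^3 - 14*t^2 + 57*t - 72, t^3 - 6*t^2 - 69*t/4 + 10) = t - 8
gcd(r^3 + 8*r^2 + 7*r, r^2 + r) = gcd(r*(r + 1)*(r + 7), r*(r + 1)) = r^2 + r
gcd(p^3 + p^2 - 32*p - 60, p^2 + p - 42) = p - 6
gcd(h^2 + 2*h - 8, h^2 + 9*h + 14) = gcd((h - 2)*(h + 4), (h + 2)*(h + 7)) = 1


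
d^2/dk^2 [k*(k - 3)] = 2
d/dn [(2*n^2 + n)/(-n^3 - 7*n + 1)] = (n*(2*n + 1)*(3*n^2 + 7) - (4*n + 1)*(n^3 + 7*n - 1))/(n^3 + 7*n - 1)^2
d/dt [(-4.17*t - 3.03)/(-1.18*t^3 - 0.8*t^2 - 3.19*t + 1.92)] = (4.9206*t^3 + 3.336*t^2 + 13.3023*t - (4.17*t + 3.03)*(3.54*t^2 + 1.6*t + 3.19) - 8.0064)/(1.18*t^3 + 0.8*t^2 + 3.19*t - 1.92)^2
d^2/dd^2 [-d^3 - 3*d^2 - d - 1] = -6*d - 6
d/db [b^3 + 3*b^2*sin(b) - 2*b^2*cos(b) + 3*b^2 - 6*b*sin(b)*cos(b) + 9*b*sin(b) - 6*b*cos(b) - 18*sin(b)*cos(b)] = 2*b^2*sin(b) + 3*b^2*cos(b) + 3*b^2 + 12*b*sin(b) + 5*b*cos(b) - 6*b*cos(2*b) + 6*b + 9*sin(b) - 3*sin(2*b) - 6*cos(b) - 18*cos(2*b)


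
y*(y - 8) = y^2 - 8*y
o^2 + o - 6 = (o - 2)*(o + 3)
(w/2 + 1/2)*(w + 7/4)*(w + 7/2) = w^3/2 + 25*w^2/8 + 91*w/16 + 49/16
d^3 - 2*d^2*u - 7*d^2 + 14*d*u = d*(d - 7)*(d - 2*u)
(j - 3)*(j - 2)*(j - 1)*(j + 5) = j^4 - j^3 - 19*j^2 + 49*j - 30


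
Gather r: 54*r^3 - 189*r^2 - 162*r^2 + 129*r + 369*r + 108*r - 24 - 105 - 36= 54*r^3 - 351*r^2 + 606*r - 165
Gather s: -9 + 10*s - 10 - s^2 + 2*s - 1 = -s^2 + 12*s - 20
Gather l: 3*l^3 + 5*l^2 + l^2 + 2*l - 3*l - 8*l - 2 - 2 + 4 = 3*l^3 + 6*l^2 - 9*l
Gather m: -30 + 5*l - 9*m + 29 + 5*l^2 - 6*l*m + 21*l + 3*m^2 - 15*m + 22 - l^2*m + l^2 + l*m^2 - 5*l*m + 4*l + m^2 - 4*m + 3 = 6*l^2 + 30*l + m^2*(l + 4) + m*(-l^2 - 11*l - 28) + 24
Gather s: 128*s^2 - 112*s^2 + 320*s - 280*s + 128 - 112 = 16*s^2 + 40*s + 16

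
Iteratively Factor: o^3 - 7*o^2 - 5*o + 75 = (o - 5)*(o^2 - 2*o - 15) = (o - 5)*(o + 3)*(o - 5)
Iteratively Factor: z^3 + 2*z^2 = (z)*(z^2 + 2*z) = z^2*(z + 2)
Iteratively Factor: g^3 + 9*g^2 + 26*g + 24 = (g + 3)*(g^2 + 6*g + 8) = (g + 2)*(g + 3)*(g + 4)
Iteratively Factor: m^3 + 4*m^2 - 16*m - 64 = (m + 4)*(m^2 - 16) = (m + 4)^2*(m - 4)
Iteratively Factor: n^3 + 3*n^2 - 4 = (n + 2)*(n^2 + n - 2) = (n - 1)*(n + 2)*(n + 2)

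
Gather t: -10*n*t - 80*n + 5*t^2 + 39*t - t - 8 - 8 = -80*n + 5*t^2 + t*(38 - 10*n) - 16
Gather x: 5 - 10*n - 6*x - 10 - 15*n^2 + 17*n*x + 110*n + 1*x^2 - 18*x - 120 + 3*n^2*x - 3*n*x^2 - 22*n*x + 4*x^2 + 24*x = -15*n^2 + 100*n + x^2*(5 - 3*n) + x*(3*n^2 - 5*n) - 125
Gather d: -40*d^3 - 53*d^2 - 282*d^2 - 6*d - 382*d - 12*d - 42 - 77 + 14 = -40*d^3 - 335*d^2 - 400*d - 105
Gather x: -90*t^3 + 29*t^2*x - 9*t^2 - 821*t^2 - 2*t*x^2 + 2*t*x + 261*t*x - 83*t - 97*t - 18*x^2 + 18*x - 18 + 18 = -90*t^3 - 830*t^2 - 180*t + x^2*(-2*t - 18) + x*(29*t^2 + 263*t + 18)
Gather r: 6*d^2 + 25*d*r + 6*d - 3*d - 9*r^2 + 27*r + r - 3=6*d^2 + 3*d - 9*r^2 + r*(25*d + 28) - 3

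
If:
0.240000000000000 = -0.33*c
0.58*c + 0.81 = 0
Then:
No Solution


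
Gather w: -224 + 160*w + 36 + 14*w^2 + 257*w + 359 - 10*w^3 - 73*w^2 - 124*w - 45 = -10*w^3 - 59*w^2 + 293*w + 126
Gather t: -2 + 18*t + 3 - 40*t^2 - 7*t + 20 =-40*t^2 + 11*t + 21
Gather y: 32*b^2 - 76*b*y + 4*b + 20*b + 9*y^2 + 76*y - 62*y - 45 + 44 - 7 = 32*b^2 + 24*b + 9*y^2 + y*(14 - 76*b) - 8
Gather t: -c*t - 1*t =t*(-c - 1)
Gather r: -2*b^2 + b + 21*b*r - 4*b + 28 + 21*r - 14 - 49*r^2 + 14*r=-2*b^2 - 3*b - 49*r^2 + r*(21*b + 35) + 14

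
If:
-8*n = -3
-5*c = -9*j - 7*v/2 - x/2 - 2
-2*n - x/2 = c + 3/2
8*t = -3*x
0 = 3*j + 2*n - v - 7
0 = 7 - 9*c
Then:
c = 7/9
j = 643/468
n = 3/8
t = 109/48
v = -83/39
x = -109/18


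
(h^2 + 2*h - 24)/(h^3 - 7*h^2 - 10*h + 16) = (h^2 + 2*h - 24)/(h^3 - 7*h^2 - 10*h + 16)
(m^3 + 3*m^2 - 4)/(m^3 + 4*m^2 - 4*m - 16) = (m^2 + m - 2)/(m^2 + 2*m - 8)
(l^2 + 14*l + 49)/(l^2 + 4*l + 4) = (l^2 + 14*l + 49)/(l^2 + 4*l + 4)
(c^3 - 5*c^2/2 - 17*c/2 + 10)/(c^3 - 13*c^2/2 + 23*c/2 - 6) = (2*c + 5)/(2*c - 3)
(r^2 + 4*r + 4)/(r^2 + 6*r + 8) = (r + 2)/(r + 4)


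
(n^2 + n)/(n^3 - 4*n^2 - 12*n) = (n + 1)/(n^2 - 4*n - 12)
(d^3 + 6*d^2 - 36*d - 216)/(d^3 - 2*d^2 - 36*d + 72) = (d + 6)/(d - 2)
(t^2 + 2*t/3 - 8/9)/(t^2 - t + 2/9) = (3*t + 4)/(3*t - 1)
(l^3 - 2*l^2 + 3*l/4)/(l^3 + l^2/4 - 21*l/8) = 2*(2*l - 1)/(4*l + 7)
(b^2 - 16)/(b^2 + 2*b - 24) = (b + 4)/(b + 6)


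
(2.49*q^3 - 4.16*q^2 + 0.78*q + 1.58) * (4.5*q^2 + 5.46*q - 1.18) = 11.205*q^5 - 5.1246*q^4 - 22.1418*q^3 + 16.2776*q^2 + 7.7064*q - 1.8644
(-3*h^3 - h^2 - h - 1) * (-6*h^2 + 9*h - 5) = 18*h^5 - 21*h^4 + 12*h^3 + 2*h^2 - 4*h + 5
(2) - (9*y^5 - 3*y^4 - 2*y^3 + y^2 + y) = -9*y^5 + 3*y^4 + 2*y^3 - y^2 - y + 2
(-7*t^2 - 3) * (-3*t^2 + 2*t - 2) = 21*t^4 - 14*t^3 + 23*t^2 - 6*t + 6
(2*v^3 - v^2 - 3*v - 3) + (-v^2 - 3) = 2*v^3 - 2*v^2 - 3*v - 6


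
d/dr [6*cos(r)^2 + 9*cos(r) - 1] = -3*(4*cos(r) + 3)*sin(r)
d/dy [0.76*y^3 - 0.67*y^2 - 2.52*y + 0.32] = 2.28*y^2 - 1.34*y - 2.52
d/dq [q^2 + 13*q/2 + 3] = 2*q + 13/2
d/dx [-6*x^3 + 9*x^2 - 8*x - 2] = -18*x^2 + 18*x - 8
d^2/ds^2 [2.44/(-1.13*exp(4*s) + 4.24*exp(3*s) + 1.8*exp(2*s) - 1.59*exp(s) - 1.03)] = (-2.44*(4.52*exp(3*s) - 12.72*exp(2*s) - 3.6*exp(s) + 1.59)*(9.04*exp(3*s) - 25.44*exp(2*s) - 7.2*exp(s) + 3.18)*exp(s) + (44.1152*exp(3*s) - 93.1104*exp(2*s) - 17.568*exp(s) + 3.8796)*(1.13*exp(4*s) - 4.24*exp(3*s) - 1.8*exp(2*s) + 1.59*exp(s) + 1.03))*exp(s)/(1.13*exp(4*s) - 4.24*exp(3*s) - 1.8*exp(2*s) + 1.59*exp(s) + 1.03)^3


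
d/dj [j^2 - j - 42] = 2*j - 1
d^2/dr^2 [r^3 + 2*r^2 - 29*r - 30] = 6*r + 4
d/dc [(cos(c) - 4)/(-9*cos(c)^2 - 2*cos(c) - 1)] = 9*(sin(c)^2 + 8*cos(c))*sin(c)/(-9*sin(c)^2 + 2*cos(c) + 10)^2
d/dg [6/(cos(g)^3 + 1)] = 18*sin(g)*cos(g)^2/(cos(g)^3 + 1)^2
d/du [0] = 0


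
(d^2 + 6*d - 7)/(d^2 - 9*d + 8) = (d + 7)/(d - 8)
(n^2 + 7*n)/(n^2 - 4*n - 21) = n*(n + 7)/(n^2 - 4*n - 21)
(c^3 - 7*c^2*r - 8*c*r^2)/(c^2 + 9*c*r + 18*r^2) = c*(c^2 - 7*c*r - 8*r^2)/(c^2 + 9*c*r + 18*r^2)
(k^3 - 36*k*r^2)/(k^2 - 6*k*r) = k + 6*r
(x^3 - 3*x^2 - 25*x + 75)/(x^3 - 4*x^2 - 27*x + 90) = (x - 5)/(x - 6)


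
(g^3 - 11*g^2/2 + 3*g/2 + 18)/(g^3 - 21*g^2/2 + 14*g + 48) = (g - 3)/(g - 8)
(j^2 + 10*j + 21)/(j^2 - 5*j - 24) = (j + 7)/(j - 8)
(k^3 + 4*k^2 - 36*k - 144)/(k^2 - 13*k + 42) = (k^2 + 10*k + 24)/(k - 7)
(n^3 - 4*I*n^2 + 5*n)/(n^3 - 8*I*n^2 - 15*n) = (n + I)/(n - 3*I)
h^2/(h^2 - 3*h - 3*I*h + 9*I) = h^2/(h^2 - 3*h - 3*I*h + 9*I)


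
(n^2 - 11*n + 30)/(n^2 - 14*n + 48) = (n - 5)/(n - 8)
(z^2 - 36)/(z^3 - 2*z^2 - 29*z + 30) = (z + 6)/(z^2 + 4*z - 5)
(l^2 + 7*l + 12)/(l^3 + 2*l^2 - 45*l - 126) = (l + 4)/(l^2 - l - 42)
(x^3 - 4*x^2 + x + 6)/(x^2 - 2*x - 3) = x - 2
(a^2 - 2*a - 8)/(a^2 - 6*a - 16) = (a - 4)/(a - 8)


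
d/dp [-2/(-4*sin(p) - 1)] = -8*cos(p)/(4*sin(p) + 1)^2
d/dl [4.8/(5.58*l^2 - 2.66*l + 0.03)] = (12.768 - 53.568*l)/(5.58*l^2 - 2.66*l + 0.03)^2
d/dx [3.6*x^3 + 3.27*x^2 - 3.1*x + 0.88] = 10.8*x^2 + 6.54*x - 3.1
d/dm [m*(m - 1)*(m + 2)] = 3*m^2 + 2*m - 2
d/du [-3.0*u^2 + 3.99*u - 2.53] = 3.99 - 6.0*u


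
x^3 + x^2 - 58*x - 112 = (x - 8)*(x + 2)*(x + 7)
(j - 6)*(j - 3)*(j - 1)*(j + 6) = j^4 - 4*j^3 - 33*j^2 + 144*j - 108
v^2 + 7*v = v*(v + 7)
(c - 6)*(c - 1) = c^2 - 7*c + 6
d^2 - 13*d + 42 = (d - 7)*(d - 6)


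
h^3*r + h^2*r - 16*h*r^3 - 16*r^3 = (h - 4*r)*(h + 4*r)*(h*r + r)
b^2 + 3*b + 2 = (b + 1)*(b + 2)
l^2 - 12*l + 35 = (l - 7)*(l - 5)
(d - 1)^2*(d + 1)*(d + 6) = d^4 + 5*d^3 - 7*d^2 - 5*d + 6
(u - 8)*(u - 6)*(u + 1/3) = u^3 - 41*u^2/3 + 130*u/3 + 16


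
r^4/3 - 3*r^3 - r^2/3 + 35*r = r*(r/3 + 1)*(r - 7)*(r - 5)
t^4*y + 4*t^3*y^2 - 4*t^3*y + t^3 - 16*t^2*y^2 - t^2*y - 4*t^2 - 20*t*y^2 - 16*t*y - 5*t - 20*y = (t - 5)*(t + 1)*(t + 4*y)*(t*y + 1)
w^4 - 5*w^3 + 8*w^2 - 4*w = w*(w - 2)^2*(w - 1)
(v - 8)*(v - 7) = v^2 - 15*v + 56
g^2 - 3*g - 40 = (g - 8)*(g + 5)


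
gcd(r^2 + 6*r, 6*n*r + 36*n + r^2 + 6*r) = r + 6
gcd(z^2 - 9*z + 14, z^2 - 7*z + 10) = z - 2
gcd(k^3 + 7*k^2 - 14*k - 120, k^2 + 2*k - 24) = k^2 + 2*k - 24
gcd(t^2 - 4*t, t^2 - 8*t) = t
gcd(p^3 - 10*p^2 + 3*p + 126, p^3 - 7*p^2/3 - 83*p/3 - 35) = p^2 - 4*p - 21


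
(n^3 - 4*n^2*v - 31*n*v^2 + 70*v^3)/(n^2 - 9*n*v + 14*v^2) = n + 5*v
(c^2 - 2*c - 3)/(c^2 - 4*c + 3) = (c + 1)/(c - 1)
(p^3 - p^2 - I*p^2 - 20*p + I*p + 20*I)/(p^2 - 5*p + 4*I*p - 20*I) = (p^2 + p*(4 - I) - 4*I)/(p + 4*I)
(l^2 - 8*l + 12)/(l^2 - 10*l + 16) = (l - 6)/(l - 8)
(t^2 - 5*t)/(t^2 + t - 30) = t/(t + 6)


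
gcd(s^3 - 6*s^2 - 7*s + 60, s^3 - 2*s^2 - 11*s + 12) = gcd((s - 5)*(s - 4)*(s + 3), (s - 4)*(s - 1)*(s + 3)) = s^2 - s - 12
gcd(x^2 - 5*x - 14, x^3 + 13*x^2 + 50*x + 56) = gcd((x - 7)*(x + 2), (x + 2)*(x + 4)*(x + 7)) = x + 2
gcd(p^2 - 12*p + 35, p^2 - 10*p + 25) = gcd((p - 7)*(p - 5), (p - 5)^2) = p - 5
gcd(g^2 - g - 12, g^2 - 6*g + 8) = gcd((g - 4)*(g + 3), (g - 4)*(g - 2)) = g - 4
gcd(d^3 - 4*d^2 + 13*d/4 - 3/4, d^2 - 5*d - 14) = 1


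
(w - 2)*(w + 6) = w^2 + 4*w - 12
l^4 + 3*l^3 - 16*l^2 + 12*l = l*(l - 2)*(l - 1)*(l + 6)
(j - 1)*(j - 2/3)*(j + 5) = j^3 + 10*j^2/3 - 23*j/3 + 10/3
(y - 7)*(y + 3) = y^2 - 4*y - 21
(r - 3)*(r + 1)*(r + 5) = r^3 + 3*r^2 - 13*r - 15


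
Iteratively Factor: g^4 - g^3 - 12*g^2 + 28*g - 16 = (g + 4)*(g^3 - 5*g^2 + 8*g - 4) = (g - 2)*(g + 4)*(g^2 - 3*g + 2) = (g - 2)^2*(g + 4)*(g - 1)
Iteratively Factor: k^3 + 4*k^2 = (k)*(k^2 + 4*k) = k^2*(k + 4)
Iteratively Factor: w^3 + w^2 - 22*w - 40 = (w + 2)*(w^2 - w - 20) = (w + 2)*(w + 4)*(w - 5)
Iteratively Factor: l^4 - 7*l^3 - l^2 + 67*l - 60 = (l + 3)*(l^3 - 10*l^2 + 29*l - 20) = (l - 1)*(l + 3)*(l^2 - 9*l + 20) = (l - 4)*(l - 1)*(l + 3)*(l - 5)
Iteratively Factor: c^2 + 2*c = (c)*(c + 2)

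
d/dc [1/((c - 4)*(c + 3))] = (1 - 2*c)/(c^4 - 2*c^3 - 23*c^2 + 24*c + 144)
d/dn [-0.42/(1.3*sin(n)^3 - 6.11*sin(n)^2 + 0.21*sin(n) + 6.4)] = (1.638*sin(n)^2 - 5.1324*sin(n) + 0.0882)*cos(n)/(1.3*sin(n)^3 - 6.11*sin(n)^2 + 0.21*sin(n) + 6.4)^2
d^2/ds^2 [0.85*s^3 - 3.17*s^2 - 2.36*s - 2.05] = 5.1*s - 6.34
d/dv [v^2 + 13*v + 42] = 2*v + 13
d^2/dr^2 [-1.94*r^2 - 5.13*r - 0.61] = -3.88000000000000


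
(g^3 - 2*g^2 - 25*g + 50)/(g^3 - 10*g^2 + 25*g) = (g^2 + 3*g - 10)/(g*(g - 5))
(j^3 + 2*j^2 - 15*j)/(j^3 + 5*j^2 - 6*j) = (j^2 + 2*j - 15)/(j^2 + 5*j - 6)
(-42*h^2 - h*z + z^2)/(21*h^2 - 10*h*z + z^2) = (6*h + z)/(-3*h + z)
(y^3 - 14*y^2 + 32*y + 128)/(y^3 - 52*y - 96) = (y - 8)/(y + 6)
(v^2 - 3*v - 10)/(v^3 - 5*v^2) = (v + 2)/v^2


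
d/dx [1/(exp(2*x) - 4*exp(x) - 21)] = 2*(2 - exp(x))*exp(x)/(-exp(2*x) + 4*exp(x) + 21)^2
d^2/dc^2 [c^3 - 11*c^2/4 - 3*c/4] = 6*c - 11/2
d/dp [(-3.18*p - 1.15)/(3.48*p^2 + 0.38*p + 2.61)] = (11.0664*p^2 + 8.004*p - 7.8628)/(12.1104*p^4 + 2.6448*p^3 + 18.31*p^2 + 1.9836*p + 6.8121)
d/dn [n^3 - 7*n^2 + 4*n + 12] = 3*n^2 - 14*n + 4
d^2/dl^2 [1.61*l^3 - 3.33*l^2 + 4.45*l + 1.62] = 9.66*l - 6.66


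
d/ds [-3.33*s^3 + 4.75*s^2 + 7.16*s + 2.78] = -9.99*s^2 + 9.5*s + 7.16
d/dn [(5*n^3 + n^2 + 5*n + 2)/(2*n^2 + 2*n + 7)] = (10*n^4 + 20*n^3 + 97*n^2 + 6*n + 31)/(4*n^4 + 8*n^3 + 32*n^2 + 28*n + 49)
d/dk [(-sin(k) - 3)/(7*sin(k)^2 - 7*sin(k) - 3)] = (7*sin(k)^2 + 42*sin(k) - 18)*cos(k)/(7*sin(k)^2 - 7*sin(k) - 3)^2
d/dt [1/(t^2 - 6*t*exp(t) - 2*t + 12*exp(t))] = 2*(3*t*exp(t) - t - 3*exp(t) + 1)/(t^2 - 6*t*exp(t) - 2*t + 12*exp(t))^2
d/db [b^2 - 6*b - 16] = 2*b - 6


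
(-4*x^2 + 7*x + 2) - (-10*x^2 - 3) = 6*x^2 + 7*x + 5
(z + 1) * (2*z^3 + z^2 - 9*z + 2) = 2*z^4 + 3*z^3 - 8*z^2 - 7*z + 2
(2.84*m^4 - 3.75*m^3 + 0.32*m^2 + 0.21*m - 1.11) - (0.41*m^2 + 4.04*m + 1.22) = 2.84*m^4 - 3.75*m^3 - 0.09*m^2 - 3.83*m - 2.33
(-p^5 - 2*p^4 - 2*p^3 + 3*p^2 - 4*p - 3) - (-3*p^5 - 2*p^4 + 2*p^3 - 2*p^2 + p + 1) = 2*p^5 - 4*p^3 + 5*p^2 - 5*p - 4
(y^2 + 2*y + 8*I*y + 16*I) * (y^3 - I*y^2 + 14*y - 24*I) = y^5 + 2*y^4 + 7*I*y^4 + 22*y^3 + 14*I*y^3 + 44*y^2 + 88*I*y^2 + 192*y + 176*I*y + 384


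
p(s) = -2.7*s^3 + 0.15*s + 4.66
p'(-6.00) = -291.45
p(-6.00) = 586.96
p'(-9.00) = -655.95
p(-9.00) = 1971.61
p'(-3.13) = -79.20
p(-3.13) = 86.98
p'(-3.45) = -96.26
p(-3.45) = 115.01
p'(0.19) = -0.14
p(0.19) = 4.67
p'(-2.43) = -47.68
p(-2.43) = 43.04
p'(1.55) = -19.31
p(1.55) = -5.16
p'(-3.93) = -124.95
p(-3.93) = 167.96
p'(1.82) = -26.68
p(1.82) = -11.34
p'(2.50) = -50.48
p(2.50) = -37.15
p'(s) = 0.15 - 8.1*s^2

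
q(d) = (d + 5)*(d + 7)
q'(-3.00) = 6.00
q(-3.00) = 8.00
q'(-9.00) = -6.00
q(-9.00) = 8.00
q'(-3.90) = 4.20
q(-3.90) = 3.41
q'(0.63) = 13.26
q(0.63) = 42.96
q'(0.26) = 12.52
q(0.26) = 38.19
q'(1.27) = 14.54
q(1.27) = 51.85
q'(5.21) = 22.42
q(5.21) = 124.66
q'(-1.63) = 8.74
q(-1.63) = 18.10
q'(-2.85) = 6.30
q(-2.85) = 8.92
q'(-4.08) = 3.84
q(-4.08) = 2.69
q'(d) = 2*d + 12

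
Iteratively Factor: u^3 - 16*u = (u + 4)*(u^2 - 4*u) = (u - 4)*(u + 4)*(u)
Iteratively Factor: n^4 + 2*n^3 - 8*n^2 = (n + 4)*(n^3 - 2*n^2) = n*(n + 4)*(n^2 - 2*n) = n^2*(n + 4)*(n - 2)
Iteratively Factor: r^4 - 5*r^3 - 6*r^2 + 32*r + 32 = (r + 2)*(r^3 - 7*r^2 + 8*r + 16) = (r - 4)*(r + 2)*(r^2 - 3*r - 4) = (r - 4)^2*(r + 2)*(r + 1)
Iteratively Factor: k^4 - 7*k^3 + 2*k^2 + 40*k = (k + 2)*(k^3 - 9*k^2 + 20*k) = (k - 5)*(k + 2)*(k^2 - 4*k) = (k - 5)*(k - 4)*(k + 2)*(k)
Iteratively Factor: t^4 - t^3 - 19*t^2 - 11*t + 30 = (t - 5)*(t^3 + 4*t^2 + t - 6) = (t - 5)*(t + 3)*(t^2 + t - 2) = (t - 5)*(t - 1)*(t + 3)*(t + 2)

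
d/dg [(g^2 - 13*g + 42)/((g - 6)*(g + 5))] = 12/(g^2 + 10*g + 25)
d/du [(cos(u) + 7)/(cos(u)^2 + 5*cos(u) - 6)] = (cos(u)^2 + 14*cos(u) + 41)*sin(u)/(cos(u)^2 + 5*cos(u) - 6)^2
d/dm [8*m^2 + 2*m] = 16*m + 2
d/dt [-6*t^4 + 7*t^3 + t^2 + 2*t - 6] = -24*t^3 + 21*t^2 + 2*t + 2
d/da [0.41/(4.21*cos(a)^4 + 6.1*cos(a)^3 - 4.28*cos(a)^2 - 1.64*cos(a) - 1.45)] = (6.9044*cos(a)^3 + 7.503*cos(a)^2 - 3.5096*cos(a) - 0.6724)*sin(a)/(-4.21*cos(a)^4 - 6.1*cos(a)^3 + 4.28*cos(a)^2 + 1.64*cos(a) + 1.45)^2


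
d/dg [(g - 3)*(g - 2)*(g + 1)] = 3*g^2 - 8*g + 1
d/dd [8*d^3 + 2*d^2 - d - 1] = 24*d^2 + 4*d - 1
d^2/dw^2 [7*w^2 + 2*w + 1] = 14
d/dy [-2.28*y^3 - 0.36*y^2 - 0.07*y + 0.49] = -6.84*y^2 - 0.72*y - 0.07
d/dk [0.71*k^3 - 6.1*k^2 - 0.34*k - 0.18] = 2.13*k^2 - 12.2*k - 0.34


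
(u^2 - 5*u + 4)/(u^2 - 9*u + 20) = (u - 1)/(u - 5)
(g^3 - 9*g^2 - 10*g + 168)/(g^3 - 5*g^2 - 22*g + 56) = (g - 6)/(g - 2)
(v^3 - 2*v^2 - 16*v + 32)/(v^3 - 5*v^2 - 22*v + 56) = (v - 4)/(v - 7)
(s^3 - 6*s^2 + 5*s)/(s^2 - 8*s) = (s^2 - 6*s + 5)/(s - 8)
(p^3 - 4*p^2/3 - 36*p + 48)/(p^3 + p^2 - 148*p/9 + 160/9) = 3*(p^2 - 36)/(3*p^2 + 7*p - 40)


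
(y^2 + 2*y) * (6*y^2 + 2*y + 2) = 6*y^4 + 14*y^3 + 6*y^2 + 4*y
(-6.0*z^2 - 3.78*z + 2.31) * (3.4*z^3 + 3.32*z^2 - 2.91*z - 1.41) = -20.4*z^5 - 32.772*z^4 + 12.7644*z^3 + 27.129*z^2 - 1.3923*z - 3.2571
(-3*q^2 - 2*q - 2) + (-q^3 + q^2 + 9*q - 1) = -q^3 - 2*q^2 + 7*q - 3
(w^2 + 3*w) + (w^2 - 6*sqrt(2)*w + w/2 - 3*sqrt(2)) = 2*w^2 - 6*sqrt(2)*w + 7*w/2 - 3*sqrt(2)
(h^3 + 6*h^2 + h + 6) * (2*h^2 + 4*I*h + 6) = 2*h^5 + 12*h^4 + 4*I*h^4 + 8*h^3 + 24*I*h^3 + 48*h^2 + 4*I*h^2 + 6*h + 24*I*h + 36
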